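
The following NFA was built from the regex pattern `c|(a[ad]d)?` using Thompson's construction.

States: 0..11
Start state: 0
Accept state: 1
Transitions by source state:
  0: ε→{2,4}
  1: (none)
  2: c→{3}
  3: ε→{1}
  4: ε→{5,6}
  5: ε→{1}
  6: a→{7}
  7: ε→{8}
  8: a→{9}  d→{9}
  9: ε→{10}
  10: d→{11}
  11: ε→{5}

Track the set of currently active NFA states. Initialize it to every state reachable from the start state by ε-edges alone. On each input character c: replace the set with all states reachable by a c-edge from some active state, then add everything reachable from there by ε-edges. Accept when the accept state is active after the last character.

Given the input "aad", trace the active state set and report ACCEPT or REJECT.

Answer: ACCEPT

Steps:
S₀ = ε-closure({0}) = {0,1,2,4,5,6}
'a' @ 1: {7,8}
'a' @ 2: {9,10}
'd' @ 3: {1,5,11}  (accept∈set)
end set {1,5,11} — state 1 in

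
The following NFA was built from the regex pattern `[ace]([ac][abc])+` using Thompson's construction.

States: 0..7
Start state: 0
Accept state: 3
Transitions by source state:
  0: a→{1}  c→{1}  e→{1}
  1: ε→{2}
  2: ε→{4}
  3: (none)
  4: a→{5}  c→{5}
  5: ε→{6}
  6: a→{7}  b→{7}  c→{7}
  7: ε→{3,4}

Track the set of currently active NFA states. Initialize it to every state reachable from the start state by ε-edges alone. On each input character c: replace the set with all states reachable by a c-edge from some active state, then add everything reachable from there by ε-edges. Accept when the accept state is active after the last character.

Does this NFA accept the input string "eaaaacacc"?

Answer: ACCEPT

Trace:
S₀ = ε-closure({0}) = {0}
'e' @ 1: {1,2,4}
'a' @ 2: {5,6}
'a' @ 3: {3,4,7}  (accept∈set)
'a' @ 4: {5,6}
'a' @ 5: {3,4,7}  (accept∈set)
'c' @ 6: {5,6}
'a' @ 7: {3,4,7}  (accept∈set)
'c' @ 8: {5,6}
'c' @ 9: {3,4,7}  (accept∈set)
final: {3,4,7}; accept 3 in set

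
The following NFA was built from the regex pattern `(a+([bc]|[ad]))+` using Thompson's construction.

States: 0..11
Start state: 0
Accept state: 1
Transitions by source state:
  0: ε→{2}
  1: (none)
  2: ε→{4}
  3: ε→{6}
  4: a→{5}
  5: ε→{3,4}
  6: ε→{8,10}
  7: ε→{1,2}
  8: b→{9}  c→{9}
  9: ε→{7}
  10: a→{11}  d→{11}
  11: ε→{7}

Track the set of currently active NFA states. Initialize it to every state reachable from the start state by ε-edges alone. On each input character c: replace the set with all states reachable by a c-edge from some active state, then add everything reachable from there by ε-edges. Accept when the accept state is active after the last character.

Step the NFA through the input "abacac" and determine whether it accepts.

Answer: ACCEPT

Trace:
S₀ = ε-closure({0}) = {0,2,4}
'a' @ 1: {3,4,5,6,8,10}
'b' @ 2: {1,2,4,7,9}  ✓accept
'a' @ 3: {3,4,5,6,8,10}
'c' @ 4: {1,2,4,7,9}  ✓accept
'a' @ 5: {3,4,5,6,8,10}
'c' @ 6: {1,2,4,7,9}  ✓accept
after full input: {1,2,4,7,9}  (accept=1 in)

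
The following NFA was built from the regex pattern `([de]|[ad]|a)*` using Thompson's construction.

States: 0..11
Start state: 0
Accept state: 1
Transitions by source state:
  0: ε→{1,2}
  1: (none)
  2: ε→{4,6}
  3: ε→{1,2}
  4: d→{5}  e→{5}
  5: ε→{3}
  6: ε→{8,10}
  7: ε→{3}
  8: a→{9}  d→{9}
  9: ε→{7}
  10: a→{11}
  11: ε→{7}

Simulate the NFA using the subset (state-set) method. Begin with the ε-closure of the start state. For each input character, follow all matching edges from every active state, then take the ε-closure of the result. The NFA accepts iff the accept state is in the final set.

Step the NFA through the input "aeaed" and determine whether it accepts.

start: ε-closure({0}) = {0,1,2,4,6,8,10}
'a' @ 1: {1,2,3,4,6,7,8,9,10,11}  ✓accept
'e' @ 2: {1,2,3,4,5,6,8,10}  ✓accept
'a' @ 3: {1,2,3,4,6,7,8,9,10,11}  ✓accept
'e' @ 4: {1,2,3,4,5,6,8,10}  ✓accept
'd' @ 5: {1,2,3,4,5,6,7,8,9,10}  ✓accept
after full input: {1,2,3,4,5,6,7,8,9,10}  (accept=1 in)

Answer: ACCEPT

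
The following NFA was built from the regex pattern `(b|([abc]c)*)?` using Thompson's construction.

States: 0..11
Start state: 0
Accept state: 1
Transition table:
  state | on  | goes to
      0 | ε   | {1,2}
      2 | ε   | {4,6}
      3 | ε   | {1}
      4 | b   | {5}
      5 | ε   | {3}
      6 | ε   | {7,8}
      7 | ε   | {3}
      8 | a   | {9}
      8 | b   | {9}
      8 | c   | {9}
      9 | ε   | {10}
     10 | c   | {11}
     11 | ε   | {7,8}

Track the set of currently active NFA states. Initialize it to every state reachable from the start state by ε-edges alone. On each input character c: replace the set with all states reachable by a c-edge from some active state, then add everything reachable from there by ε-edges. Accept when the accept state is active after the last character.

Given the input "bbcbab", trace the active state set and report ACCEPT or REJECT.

S₀ = ε-closure({0}) = {0,1,2,3,4,6,7,8}
'b' @ 1: {1,3,5,9,10}  (accept∈set)
'b' @ 2: {}  — state set empty
rest 'cbab' ignored (set empty)
final: {}; accept 1 not in set

Answer: REJECT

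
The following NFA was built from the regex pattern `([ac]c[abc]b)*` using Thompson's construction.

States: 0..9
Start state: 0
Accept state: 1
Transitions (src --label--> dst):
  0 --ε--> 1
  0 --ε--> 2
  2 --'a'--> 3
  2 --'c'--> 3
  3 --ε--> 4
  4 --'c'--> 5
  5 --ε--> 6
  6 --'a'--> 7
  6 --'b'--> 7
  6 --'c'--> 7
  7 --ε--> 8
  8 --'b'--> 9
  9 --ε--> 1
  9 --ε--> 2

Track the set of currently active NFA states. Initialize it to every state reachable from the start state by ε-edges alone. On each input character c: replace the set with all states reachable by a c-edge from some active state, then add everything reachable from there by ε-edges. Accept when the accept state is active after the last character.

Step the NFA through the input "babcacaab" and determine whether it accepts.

Answer: REJECT

Trace:
S₀ = ε-closure({0}) = {0,1,2}
'b' @ 1: {}  — state set empty
rest 'abcacaab' ignored (set empty)
after full input: {}  (accept=1 not in)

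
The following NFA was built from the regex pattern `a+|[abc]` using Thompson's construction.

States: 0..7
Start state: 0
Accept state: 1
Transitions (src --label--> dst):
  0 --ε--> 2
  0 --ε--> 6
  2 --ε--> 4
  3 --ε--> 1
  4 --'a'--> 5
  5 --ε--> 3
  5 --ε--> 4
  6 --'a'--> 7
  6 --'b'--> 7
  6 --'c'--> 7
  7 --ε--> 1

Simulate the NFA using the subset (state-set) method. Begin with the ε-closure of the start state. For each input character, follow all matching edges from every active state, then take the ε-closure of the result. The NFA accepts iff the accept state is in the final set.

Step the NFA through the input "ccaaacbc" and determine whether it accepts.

S₀ = ε-closure({0}) = {0,2,4,6}
'c' @ 1: {1,7}  ✓accept
'c' @ 2: {}  — no active states
rest 'aaacbc' ignored (set empty)
end set {} — state 1 not in

Answer: REJECT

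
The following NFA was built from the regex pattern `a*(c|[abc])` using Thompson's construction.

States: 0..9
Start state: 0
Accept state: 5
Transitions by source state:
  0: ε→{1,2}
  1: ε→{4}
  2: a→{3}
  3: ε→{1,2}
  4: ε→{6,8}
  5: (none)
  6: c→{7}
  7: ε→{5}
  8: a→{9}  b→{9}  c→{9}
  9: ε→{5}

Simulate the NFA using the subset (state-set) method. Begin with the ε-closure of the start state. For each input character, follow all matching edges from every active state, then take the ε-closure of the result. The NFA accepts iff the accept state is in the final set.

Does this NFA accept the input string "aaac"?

start: ε-closure({0}) = {0,1,2,4,6,8}
'a' @ 1: {1,2,3,4,5,6,8,9}  (accept∈set)
'a' @ 2: {1,2,3,4,5,6,8,9}  (accept∈set)
'a' @ 3: {1,2,3,4,5,6,8,9}  (accept∈set)
'c' @ 4: {5,7,9}  (accept∈set)
final: {5,7,9}; accept 5 in set

Answer: ACCEPT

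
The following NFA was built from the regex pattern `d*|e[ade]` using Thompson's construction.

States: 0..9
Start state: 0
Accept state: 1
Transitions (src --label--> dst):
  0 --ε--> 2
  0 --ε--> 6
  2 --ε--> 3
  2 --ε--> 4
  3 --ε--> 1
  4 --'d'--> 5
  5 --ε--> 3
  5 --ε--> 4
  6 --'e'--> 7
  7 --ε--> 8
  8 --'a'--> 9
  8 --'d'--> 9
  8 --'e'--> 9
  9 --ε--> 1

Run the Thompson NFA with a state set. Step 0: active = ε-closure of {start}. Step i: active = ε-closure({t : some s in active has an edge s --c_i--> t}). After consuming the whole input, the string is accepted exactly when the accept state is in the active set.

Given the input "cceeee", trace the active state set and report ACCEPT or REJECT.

S₀ = ε-closure({0}) = {0,1,2,3,4,6}
'c' @ 1: {}  — dead — no transitions
rest 'ceeee' ignored (set empty)
end set {} — state 1 not in

Answer: REJECT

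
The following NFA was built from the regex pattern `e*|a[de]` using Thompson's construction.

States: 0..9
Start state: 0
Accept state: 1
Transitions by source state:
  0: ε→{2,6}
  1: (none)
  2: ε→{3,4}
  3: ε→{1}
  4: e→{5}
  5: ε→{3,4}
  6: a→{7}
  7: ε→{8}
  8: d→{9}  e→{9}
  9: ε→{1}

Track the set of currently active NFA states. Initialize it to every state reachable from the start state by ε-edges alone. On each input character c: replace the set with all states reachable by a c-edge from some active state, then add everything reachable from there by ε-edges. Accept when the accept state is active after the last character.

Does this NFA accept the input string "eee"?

Answer: ACCEPT

Trace:
initial (ε-close {0}): {0,1,2,3,4,6}
'e' @ 1: {1,3,4,5}  ✓accept
'e' @ 2: {1,3,4,5}  ✓accept
'e' @ 3: {1,3,4,5}  ✓accept
final: {1,3,4,5}; accept 1 in set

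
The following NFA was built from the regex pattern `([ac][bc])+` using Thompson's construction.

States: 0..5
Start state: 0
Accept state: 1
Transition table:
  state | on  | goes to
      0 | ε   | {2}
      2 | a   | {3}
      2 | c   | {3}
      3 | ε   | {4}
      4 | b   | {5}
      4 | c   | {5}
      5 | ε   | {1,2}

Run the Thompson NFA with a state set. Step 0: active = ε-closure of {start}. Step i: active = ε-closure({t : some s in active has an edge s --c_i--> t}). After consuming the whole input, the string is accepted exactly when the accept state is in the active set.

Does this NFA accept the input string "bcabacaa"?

Answer: REJECT

Derivation:
initial (ε-close {0}): {0,2}
'b' @ 1: {}  — dead — no transitions
rest 'cabacaa' ignored (set empty)
final: {}; accept 1 not in set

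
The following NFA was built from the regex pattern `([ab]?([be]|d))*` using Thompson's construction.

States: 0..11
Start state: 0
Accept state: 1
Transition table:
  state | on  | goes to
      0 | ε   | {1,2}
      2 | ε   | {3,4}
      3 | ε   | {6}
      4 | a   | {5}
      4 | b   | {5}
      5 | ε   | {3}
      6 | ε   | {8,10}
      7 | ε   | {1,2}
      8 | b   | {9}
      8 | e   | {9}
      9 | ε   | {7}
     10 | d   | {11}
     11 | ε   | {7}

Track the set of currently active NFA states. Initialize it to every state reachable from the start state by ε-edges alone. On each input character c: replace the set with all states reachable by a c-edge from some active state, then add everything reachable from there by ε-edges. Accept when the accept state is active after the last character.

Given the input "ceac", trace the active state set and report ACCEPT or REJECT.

start: ε-closure({0}) = {0,1,2,3,4,6,8,10}
'c' @ 1: {}  — state set empty
rest 'eac' ignored (set empty)
end set {} — state 1 not in

Answer: REJECT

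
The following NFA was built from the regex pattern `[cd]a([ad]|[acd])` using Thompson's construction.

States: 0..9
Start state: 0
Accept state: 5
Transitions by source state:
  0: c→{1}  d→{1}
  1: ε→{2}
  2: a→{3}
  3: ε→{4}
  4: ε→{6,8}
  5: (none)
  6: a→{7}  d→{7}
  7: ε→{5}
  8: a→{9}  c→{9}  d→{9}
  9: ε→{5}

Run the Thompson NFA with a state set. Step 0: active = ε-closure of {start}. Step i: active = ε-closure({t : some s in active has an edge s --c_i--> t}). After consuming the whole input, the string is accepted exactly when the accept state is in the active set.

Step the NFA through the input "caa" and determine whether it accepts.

S₀ = ε-closure({0}) = {0}
'c' @ 1: {1,2}
'a' @ 2: {3,4,6,8}
'a' @ 3: {5,7,9}  [accepting]
after full input: {5,7,9}  (accept=5 in)

Answer: ACCEPT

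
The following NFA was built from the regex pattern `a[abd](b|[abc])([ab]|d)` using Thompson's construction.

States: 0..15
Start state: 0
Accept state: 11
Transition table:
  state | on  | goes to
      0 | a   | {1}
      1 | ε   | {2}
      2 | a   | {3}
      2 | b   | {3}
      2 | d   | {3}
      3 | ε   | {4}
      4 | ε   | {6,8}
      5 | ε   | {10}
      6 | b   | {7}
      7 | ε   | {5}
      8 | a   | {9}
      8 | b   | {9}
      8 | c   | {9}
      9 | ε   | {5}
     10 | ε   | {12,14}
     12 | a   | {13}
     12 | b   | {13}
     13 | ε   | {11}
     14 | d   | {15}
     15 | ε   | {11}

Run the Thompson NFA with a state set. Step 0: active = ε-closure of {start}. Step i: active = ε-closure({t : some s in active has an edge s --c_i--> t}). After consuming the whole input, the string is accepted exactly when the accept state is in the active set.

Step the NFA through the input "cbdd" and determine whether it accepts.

initial (ε-close {0}): {0}
'c' @ 1: {}  — dead — no transitions
rest 'bdd' ignored (set empty)
end set {} — state 11 not in

Answer: REJECT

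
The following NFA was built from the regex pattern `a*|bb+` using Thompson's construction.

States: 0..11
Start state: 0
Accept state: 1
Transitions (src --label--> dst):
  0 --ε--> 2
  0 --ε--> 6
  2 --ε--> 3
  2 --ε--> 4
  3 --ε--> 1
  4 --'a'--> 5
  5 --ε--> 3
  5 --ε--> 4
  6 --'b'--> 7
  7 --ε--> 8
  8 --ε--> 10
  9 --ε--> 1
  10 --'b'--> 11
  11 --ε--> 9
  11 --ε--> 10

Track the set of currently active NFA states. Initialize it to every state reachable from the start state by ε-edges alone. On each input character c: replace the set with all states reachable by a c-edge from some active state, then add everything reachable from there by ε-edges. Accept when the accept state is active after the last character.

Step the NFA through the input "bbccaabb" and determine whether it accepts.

Answer: REJECT

Steps:
initial (ε-close {0}): {0,1,2,3,4,6}
'b' @ 1: {7,8,10}
'b' @ 2: {1,9,10,11}  [accepting]
'c' @ 3: {}  — state set empty
rest 'caabb' ignored (set empty)
end set {} — state 1 not in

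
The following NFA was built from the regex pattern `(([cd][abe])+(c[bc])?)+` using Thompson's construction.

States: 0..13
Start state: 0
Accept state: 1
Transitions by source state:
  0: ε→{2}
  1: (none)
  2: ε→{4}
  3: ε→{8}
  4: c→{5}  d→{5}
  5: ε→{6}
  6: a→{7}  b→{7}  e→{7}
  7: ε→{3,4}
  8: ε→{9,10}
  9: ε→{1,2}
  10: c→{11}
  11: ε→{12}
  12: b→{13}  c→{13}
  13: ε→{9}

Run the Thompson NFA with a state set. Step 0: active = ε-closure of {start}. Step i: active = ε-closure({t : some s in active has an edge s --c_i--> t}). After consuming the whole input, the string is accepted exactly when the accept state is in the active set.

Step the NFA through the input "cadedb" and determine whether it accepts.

Answer: ACCEPT

Derivation:
start: ε-closure({0}) = {0,2,4}
'c' @ 1: {5,6}
'a' @ 2: {1,2,3,4,7,8,9,10}  ✓accept
'd' @ 3: {5,6}
'e' @ 4: {1,2,3,4,7,8,9,10}  ✓accept
'd' @ 5: {5,6}
'b' @ 6: {1,2,3,4,7,8,9,10}  ✓accept
final: {1,2,3,4,7,8,9,10}; accept 1 in set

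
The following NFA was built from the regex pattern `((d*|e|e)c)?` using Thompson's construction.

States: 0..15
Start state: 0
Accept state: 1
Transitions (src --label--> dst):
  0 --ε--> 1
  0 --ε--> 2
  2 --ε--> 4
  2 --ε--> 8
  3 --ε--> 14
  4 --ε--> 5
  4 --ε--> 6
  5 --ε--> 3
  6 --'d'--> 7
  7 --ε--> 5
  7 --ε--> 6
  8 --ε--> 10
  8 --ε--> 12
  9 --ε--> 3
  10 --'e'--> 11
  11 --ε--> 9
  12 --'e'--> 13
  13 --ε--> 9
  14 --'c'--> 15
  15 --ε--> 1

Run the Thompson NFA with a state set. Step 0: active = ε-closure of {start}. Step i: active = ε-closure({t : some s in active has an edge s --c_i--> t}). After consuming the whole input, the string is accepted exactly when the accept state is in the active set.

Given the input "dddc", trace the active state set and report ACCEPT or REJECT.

Answer: ACCEPT

Trace:
S₀ = ε-closure({0}) = {0,1,2,3,4,5,6,8,10,12,14}
'd' @ 1: {3,5,6,7,14}
'd' @ 2: {3,5,6,7,14}
'd' @ 3: {3,5,6,7,14}
'c' @ 4: {1,15}  [accepting]
after full input: {1,15}  (accept=1 in)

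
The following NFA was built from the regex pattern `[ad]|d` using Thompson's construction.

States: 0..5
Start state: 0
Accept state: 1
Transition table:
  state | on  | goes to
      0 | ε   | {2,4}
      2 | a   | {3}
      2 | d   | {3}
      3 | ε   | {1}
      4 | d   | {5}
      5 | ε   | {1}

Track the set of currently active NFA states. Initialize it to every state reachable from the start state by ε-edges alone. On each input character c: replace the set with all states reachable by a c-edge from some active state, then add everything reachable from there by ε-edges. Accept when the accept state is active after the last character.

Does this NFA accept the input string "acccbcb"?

initial (ε-close {0}): {0,2,4}
'a' @ 1: {1,3}  (accept∈set)
'c' @ 2: {}  — state set empty
rest 'ccbcb' ignored (set empty)
after full input: {}  (accept=1 not in)

Answer: REJECT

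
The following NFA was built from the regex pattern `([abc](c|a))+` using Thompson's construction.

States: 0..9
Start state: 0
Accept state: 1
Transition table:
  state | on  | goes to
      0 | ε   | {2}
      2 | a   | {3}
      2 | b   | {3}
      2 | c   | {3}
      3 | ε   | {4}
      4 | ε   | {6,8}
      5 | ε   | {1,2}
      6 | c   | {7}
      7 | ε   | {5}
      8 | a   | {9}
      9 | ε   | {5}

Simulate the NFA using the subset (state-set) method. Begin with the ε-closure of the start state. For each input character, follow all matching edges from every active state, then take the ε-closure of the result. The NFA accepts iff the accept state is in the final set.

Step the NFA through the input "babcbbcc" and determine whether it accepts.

Answer: REJECT

Derivation:
S₀ = ε-closure({0}) = {0,2}
'b' @ 1: {3,4,6,8}
'a' @ 2: {1,2,5,9}  [accepting]
'b' @ 3: {3,4,6,8}
'c' @ 4: {1,2,5,7}  [accepting]
'b' @ 5: {3,4,6,8}
'b' @ 6: {}  — no active states
rest 'cc' ignored (set empty)
final: {}; accept 1 not in set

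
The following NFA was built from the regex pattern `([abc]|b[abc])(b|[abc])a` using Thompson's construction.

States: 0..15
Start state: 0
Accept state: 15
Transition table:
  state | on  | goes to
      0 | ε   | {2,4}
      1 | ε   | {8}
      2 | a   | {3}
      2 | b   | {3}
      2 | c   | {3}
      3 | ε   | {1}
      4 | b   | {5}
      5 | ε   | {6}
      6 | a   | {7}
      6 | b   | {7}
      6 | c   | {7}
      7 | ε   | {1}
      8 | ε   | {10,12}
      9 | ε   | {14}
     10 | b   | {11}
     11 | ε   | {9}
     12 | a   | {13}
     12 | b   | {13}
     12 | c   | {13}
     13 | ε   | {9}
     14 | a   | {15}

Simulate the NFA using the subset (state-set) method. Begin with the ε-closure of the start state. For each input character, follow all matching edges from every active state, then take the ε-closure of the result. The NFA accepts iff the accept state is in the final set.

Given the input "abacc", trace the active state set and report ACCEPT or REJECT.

S₀ = ε-closure({0}) = {0,2,4}
'a' @ 1: {1,3,8,10,12}
'b' @ 2: {9,11,13,14}
'a' @ 3: {15}  [accepting]
'c' @ 4: {}  — dead — no transitions
rest 'c' ignored (set empty)
end set {} — state 15 not in

Answer: REJECT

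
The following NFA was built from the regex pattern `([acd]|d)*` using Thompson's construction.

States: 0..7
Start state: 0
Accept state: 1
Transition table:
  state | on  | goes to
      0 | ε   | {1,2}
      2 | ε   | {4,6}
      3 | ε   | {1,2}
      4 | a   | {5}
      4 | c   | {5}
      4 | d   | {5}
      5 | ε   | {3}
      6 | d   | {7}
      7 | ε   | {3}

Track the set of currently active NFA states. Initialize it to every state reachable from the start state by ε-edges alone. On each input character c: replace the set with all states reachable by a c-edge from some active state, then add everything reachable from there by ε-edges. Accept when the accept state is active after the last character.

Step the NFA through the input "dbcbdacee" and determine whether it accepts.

start: ε-closure({0}) = {0,1,2,4,6}
'd' @ 1: {1,2,3,4,5,6,7}  [accepting]
'b' @ 2: {}  — state set empty
rest 'cbdacee' ignored (set empty)
final: {}; accept 1 not in set

Answer: REJECT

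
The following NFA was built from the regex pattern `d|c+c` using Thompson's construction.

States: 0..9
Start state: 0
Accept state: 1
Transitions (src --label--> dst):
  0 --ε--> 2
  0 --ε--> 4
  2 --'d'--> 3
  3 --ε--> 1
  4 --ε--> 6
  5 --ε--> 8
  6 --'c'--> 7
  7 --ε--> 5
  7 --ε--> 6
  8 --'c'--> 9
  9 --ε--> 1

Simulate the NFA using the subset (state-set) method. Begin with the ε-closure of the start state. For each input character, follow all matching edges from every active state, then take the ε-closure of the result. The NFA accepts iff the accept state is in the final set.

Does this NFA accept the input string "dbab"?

Answer: REJECT

Steps:
start: ε-closure({0}) = {0,2,4,6}
'd' @ 1: {1,3}  (accept∈set)
'b' @ 2: {}  — no active states
rest 'ab' ignored (set empty)
after full input: {}  (accept=1 not in)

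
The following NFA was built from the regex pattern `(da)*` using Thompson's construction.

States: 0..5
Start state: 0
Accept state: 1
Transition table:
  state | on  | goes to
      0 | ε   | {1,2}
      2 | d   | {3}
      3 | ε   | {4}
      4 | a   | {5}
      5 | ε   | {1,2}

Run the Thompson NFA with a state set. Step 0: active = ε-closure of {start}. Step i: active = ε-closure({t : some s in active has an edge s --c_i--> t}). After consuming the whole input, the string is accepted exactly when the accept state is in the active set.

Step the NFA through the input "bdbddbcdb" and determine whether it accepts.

initial (ε-close {0}): {0,1,2}
'b' @ 1: {}  — no active states
rest 'dbddbcdb' ignored (set empty)
final: {}; accept 1 not in set

Answer: REJECT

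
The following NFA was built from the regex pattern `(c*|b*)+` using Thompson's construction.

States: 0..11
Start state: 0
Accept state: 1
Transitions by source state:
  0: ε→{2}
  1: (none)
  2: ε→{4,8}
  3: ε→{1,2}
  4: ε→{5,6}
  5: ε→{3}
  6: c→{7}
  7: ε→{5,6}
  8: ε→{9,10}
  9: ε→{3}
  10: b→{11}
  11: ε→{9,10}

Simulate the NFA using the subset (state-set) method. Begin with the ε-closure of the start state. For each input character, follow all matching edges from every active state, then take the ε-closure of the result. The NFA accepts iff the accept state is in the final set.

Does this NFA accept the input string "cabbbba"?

Answer: REJECT

Steps:
start: ε-closure({0}) = {0,1,2,3,4,5,6,8,9,10}
'c' @ 1: {1,2,3,4,5,6,7,8,9,10}  ✓accept
'a' @ 2: {}  — dead — no transitions
rest 'bbbba' ignored (set empty)
end set {} — state 1 not in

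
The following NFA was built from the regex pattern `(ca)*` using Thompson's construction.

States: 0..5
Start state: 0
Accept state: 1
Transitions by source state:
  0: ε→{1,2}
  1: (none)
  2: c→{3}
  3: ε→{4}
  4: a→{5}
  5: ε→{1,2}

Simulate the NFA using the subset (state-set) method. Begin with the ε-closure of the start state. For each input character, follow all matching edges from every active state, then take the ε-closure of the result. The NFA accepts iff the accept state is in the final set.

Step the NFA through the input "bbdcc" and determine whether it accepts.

Answer: REJECT

Derivation:
S₀ = ε-closure({0}) = {0,1,2}
'b' @ 1: {}  — state set empty
rest 'bdcc' ignored (set empty)
end set {} — state 1 not in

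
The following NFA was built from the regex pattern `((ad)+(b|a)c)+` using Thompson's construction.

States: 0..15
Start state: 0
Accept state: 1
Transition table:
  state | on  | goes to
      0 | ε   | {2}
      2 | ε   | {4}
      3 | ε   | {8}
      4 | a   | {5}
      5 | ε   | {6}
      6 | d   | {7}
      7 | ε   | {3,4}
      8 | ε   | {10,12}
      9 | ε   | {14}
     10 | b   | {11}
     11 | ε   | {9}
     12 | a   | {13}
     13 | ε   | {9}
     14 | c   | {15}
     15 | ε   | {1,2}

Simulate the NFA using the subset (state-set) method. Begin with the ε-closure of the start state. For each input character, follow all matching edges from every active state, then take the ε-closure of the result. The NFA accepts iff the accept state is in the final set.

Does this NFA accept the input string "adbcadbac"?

S₀ = ε-closure({0}) = {0,2,4}
'a' @ 1: {5,6}
'd' @ 2: {3,4,7,8,10,12}
'b' @ 3: {9,11,14}
'c' @ 4: {1,2,4,15}  [accepting]
'a' @ 5: {5,6}
'd' @ 6: {3,4,7,8,10,12}
'b' @ 7: {9,11,14}
'a' @ 8: {}  — dead — no transitions
rest 'c' ignored (set empty)
final: {}; accept 1 not in set

Answer: REJECT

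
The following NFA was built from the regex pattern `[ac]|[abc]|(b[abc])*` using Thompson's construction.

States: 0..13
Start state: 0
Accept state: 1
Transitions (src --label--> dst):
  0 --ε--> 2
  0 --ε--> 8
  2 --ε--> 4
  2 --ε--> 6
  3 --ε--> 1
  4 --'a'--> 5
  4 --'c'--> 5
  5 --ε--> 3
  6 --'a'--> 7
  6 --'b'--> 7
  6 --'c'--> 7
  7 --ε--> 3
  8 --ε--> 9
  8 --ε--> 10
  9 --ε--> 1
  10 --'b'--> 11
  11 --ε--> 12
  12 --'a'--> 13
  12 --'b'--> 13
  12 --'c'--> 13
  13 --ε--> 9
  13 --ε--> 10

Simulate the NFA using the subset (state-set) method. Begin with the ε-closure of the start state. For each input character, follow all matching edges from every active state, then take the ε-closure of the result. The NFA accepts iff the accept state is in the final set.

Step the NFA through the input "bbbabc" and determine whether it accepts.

Answer: ACCEPT

Trace:
initial (ε-close {0}): {0,1,2,4,6,8,9,10}
'b' @ 1: {1,3,7,11,12}  [accepting]
'b' @ 2: {1,9,10,13}  [accepting]
'b' @ 3: {11,12}
'a' @ 4: {1,9,10,13}  [accepting]
'b' @ 5: {11,12}
'c' @ 6: {1,9,10,13}  [accepting]
after full input: {1,9,10,13}  (accept=1 in)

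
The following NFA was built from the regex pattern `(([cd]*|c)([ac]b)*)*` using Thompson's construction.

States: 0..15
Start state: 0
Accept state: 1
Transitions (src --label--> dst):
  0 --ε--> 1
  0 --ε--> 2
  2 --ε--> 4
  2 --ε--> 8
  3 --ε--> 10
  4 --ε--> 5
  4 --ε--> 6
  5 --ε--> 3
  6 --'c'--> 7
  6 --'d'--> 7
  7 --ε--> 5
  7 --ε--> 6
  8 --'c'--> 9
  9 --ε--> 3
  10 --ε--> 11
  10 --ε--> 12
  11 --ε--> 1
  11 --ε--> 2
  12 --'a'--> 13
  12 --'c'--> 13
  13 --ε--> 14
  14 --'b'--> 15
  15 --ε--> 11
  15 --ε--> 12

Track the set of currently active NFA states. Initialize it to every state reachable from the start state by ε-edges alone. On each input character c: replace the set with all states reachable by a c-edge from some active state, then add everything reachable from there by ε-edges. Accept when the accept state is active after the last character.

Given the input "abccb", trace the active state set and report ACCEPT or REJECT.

Answer: ACCEPT

Derivation:
initial (ε-close {0}): {0,1,2,3,4,5,6,8,10,11,12}
'a' @ 1: {13,14}
'b' @ 2: {1,2,3,4,5,6,8,10,11,12,15}  [accepting]
'c' @ 3: {1,2,3,4,5,6,7,8,9,10,11,12,13,14}  [accepting]
'c' @ 4: {1,2,3,4,5,6,7,8,9,10,11,12,13,14}  [accepting]
'b' @ 5: {1,2,3,4,5,6,8,10,11,12,15}  [accepting]
end set {1,2,3,4,5,6,8,10,11,12,15} — state 1 in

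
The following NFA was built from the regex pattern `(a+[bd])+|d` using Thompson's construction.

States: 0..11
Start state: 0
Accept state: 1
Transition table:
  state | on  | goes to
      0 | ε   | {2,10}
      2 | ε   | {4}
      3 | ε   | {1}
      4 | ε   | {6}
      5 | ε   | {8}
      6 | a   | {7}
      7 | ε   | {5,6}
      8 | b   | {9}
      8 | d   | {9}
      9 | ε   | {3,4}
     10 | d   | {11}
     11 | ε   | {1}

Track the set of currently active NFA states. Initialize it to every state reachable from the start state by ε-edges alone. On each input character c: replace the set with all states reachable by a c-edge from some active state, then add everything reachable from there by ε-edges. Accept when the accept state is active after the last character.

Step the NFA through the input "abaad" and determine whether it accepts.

Answer: ACCEPT

Steps:
start: ε-closure({0}) = {0,2,4,6,10}
'a' @ 1: {5,6,7,8}
'b' @ 2: {1,3,4,6,9}  [accepting]
'a' @ 3: {5,6,7,8}
'a' @ 4: {5,6,7,8}
'd' @ 5: {1,3,4,6,9}  [accepting]
final: {1,3,4,6,9}; accept 1 in set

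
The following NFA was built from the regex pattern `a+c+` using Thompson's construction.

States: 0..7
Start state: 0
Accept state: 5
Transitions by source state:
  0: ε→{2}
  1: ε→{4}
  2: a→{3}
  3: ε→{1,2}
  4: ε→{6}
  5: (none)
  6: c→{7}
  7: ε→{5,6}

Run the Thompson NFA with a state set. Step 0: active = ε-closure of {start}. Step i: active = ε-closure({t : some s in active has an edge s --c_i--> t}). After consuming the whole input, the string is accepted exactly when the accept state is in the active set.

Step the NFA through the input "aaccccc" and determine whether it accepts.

Answer: ACCEPT

Derivation:
S₀ = ε-closure({0}) = {0,2}
'a' @ 1: {1,2,3,4,6}
'a' @ 2: {1,2,3,4,6}
'c' @ 3: {5,6,7}  ✓accept
'c' @ 4: {5,6,7}  ✓accept
'c' @ 5: {5,6,7}  ✓accept
'c' @ 6: {5,6,7}  ✓accept
'c' @ 7: {5,6,7}  ✓accept
after full input: {5,6,7}  (accept=5 in)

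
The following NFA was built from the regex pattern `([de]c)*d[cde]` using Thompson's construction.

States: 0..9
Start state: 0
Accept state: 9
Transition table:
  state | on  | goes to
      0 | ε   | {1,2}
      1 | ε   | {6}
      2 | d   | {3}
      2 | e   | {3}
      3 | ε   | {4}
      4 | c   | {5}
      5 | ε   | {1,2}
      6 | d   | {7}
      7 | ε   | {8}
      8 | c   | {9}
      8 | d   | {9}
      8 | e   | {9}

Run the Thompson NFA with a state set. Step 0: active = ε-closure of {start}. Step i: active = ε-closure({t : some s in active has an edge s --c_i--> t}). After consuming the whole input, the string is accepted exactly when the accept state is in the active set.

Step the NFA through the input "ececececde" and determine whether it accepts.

Answer: ACCEPT

Steps:
S₀ = ε-closure({0}) = {0,1,2,6}
'e' @ 1: {3,4}
'c' @ 2: {1,2,5,6}
'e' @ 3: {3,4}
'c' @ 4: {1,2,5,6}
'e' @ 5: {3,4}
'c' @ 6: {1,2,5,6}
'e' @ 7: {3,4}
'c' @ 8: {1,2,5,6}
'd' @ 9: {3,4,7,8}
'e' @ 10: {9}  ✓accept
final: {9}; accept 9 in set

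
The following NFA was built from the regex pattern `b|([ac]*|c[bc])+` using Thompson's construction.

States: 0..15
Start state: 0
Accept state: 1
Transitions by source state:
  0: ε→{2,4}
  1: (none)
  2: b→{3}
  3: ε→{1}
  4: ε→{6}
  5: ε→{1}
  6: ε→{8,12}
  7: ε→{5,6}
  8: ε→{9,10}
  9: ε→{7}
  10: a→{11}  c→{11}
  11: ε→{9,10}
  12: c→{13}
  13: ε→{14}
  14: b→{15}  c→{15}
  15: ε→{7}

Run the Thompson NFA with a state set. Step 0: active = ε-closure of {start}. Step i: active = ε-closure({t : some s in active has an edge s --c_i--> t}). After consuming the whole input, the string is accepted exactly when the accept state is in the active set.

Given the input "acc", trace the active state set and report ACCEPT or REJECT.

initial (ε-close {0}): {0,1,2,4,5,6,7,8,9,10,12}
'a' @ 1: {1,5,6,7,8,9,10,11,12}  [accepting]
'c' @ 2: {1,5,6,7,8,9,10,11,12,13,14}  [accepting]
'c' @ 3: {1,5,6,7,8,9,10,11,12,13,14,15}  [accepting]
final: {1,5,6,7,8,9,10,11,12,13,14,15}; accept 1 in set

Answer: ACCEPT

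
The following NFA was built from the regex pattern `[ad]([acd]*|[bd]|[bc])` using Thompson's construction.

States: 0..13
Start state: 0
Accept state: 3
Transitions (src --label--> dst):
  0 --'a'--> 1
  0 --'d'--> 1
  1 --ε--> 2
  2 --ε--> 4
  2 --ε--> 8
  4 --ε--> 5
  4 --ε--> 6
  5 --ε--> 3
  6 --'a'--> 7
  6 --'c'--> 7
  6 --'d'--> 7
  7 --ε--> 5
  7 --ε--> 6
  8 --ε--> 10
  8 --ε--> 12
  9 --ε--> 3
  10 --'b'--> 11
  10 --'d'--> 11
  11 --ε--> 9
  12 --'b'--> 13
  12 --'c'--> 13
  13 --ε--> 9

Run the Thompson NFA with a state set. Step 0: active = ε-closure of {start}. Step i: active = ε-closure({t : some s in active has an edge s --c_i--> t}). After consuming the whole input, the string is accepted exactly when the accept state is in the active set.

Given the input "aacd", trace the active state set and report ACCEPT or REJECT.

Answer: ACCEPT

Derivation:
initial (ε-close {0}): {0}
'a' @ 1: {1,2,3,4,5,6,8,10,12}  ✓accept
'a' @ 2: {3,5,6,7}  ✓accept
'c' @ 3: {3,5,6,7}  ✓accept
'd' @ 4: {3,5,6,7}  ✓accept
end set {3,5,6,7} — state 3 in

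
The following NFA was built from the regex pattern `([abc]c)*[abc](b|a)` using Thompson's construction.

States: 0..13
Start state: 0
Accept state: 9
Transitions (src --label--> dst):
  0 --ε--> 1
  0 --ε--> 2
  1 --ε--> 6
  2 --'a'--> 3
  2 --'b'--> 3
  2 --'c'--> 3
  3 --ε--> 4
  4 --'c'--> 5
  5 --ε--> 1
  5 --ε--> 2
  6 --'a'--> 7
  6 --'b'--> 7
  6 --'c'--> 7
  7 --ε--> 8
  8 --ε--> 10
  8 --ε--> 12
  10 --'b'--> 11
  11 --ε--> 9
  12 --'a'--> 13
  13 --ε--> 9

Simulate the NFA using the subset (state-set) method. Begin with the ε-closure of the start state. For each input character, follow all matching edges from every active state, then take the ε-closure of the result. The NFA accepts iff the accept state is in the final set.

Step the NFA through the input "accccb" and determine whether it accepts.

Answer: ACCEPT

Trace:
initial (ε-close {0}): {0,1,2,6}
'a' @ 1: {3,4,7,8,10,12}
'c' @ 2: {1,2,5,6}
'c' @ 3: {3,4,7,8,10,12}
'c' @ 4: {1,2,5,6}
'c' @ 5: {3,4,7,8,10,12}
'b' @ 6: {9,11}  (accept∈set)
end set {9,11} — state 9 in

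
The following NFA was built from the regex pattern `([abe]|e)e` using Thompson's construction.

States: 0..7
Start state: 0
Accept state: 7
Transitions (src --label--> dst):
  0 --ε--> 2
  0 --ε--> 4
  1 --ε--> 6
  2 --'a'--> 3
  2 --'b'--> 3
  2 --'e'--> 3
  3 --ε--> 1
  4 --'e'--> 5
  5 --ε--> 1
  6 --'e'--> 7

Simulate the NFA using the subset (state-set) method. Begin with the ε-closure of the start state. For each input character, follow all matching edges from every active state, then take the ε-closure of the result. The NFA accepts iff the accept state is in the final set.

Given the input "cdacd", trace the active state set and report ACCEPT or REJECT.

Answer: REJECT

Steps:
initial (ε-close {0}): {0,2,4}
'c' @ 1: {}  — dead — no transitions
rest 'dacd' ignored (set empty)
end set {} — state 7 not in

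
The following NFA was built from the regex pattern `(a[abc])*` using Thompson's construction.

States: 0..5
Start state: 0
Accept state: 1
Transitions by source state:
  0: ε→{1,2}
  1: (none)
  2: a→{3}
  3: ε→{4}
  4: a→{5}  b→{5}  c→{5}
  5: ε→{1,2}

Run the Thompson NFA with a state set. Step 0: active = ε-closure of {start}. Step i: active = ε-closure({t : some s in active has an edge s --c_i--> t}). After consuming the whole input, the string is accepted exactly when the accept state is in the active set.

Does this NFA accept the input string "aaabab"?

start: ε-closure({0}) = {0,1,2}
'a' @ 1: {3,4}
'a' @ 2: {1,2,5}  [accepting]
'a' @ 3: {3,4}
'b' @ 4: {1,2,5}  [accepting]
'a' @ 5: {3,4}
'b' @ 6: {1,2,5}  [accepting]
final: {1,2,5}; accept 1 in set

Answer: ACCEPT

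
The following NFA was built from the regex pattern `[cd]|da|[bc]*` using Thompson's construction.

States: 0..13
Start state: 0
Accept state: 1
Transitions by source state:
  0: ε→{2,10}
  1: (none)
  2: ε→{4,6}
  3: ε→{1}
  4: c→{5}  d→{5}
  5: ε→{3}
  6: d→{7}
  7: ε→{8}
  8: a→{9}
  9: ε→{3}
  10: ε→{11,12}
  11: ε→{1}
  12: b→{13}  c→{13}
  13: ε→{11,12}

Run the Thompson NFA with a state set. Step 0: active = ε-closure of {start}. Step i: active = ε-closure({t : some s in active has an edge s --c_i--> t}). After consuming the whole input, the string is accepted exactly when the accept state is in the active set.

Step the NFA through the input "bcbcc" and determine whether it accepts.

initial (ε-close {0}): {0,1,2,4,6,10,11,12}
'b' @ 1: {1,11,12,13}  ✓accept
'c' @ 2: {1,11,12,13}  ✓accept
'b' @ 3: {1,11,12,13}  ✓accept
'c' @ 4: {1,11,12,13}  ✓accept
'c' @ 5: {1,11,12,13}  ✓accept
after full input: {1,11,12,13}  (accept=1 in)

Answer: ACCEPT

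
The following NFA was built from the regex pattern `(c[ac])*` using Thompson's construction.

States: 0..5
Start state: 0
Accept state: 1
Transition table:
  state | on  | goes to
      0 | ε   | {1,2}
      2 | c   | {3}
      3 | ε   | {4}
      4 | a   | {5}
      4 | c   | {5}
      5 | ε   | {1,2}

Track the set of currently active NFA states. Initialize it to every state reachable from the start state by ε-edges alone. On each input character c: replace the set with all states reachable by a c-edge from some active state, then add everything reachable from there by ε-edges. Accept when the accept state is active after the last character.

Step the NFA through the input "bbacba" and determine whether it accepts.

S₀ = ε-closure({0}) = {0,1,2}
'b' @ 1: {}  — dead — no transitions
rest 'bacba' ignored (set empty)
final: {}; accept 1 not in set

Answer: REJECT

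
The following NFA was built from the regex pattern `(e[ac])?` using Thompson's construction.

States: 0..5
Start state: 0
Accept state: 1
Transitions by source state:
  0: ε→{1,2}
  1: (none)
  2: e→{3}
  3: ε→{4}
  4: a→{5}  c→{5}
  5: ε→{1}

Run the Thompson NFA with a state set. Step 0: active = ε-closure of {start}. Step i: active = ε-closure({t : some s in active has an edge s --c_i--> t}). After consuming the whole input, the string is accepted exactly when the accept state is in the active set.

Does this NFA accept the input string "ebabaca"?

S₀ = ε-closure({0}) = {0,1,2}
'e' @ 1: {3,4}
'b' @ 2: {}  — no active states
rest 'abaca' ignored (set empty)
after full input: {}  (accept=1 not in)

Answer: REJECT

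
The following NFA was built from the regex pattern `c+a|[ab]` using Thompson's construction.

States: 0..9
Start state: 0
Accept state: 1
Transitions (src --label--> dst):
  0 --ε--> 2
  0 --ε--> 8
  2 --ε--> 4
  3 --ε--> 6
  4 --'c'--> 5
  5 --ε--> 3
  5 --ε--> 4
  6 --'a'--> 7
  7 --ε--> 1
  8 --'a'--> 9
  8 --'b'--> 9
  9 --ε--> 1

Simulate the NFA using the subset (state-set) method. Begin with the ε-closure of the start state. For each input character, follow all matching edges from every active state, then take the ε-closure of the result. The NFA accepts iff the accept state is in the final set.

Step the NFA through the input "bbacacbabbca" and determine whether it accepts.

Answer: REJECT

Trace:
S₀ = ε-closure({0}) = {0,2,4,8}
'b' @ 1: {1,9}  ✓accept
'b' @ 2: {}  — dead — no transitions
rest 'acacbabbca' ignored (set empty)
after full input: {}  (accept=1 not in)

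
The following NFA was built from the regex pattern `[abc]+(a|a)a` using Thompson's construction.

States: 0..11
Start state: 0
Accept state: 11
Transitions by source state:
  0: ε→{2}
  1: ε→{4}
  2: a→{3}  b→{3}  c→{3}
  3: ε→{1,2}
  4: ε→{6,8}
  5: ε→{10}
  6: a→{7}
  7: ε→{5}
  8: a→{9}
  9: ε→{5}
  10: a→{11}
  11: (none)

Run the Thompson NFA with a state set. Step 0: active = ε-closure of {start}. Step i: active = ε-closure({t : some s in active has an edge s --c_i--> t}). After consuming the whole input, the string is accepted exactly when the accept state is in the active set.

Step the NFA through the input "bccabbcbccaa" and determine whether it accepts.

Answer: ACCEPT

Derivation:
initial (ε-close {0}): {0,2}
'b' @ 1: {1,2,3,4,6,8}
'c' @ 2: {1,2,3,4,6,8}
'c' @ 3: {1,2,3,4,6,8}
'a' @ 4: {1,2,3,4,5,6,7,8,9,10}
'b' @ 5: {1,2,3,4,6,8}
'b' @ 6: {1,2,3,4,6,8}
'c' @ 7: {1,2,3,4,6,8}
'b' @ 8: {1,2,3,4,6,8}
'c' @ 9: {1,2,3,4,6,8}
'c' @ 10: {1,2,3,4,6,8}
'a' @ 11: {1,2,3,4,5,6,7,8,9,10}
'a' @ 12: {1,2,3,4,5,6,7,8,9,10,11}  ✓accept
final: {1,2,3,4,5,6,7,8,9,10,11}; accept 11 in set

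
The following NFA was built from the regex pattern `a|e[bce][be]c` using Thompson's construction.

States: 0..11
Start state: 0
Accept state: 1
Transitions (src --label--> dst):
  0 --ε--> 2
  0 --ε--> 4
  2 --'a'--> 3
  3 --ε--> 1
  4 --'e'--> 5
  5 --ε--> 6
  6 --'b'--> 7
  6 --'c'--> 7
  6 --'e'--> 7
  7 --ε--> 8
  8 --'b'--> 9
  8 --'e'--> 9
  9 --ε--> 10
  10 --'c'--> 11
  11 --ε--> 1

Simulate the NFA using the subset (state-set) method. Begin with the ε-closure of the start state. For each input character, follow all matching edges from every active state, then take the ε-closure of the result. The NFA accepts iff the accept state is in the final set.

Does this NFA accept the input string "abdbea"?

Answer: REJECT

Steps:
initial (ε-close {0}): {0,2,4}
'a' @ 1: {1,3}  ✓accept
'b' @ 2: {}  — dead — no transitions
rest 'dbea' ignored (set empty)
end set {} — state 1 not in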